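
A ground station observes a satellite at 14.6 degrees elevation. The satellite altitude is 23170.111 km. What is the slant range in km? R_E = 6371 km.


h = 23170.111 km, el = 14.6 deg
d = -R_E*sin(el) + sqrt((R_E*sin(el))^2 + 2*R_E*h + h^2)
d = -6371.0000*sin(0.2548181) + sqrt((6371.0000*0.2520694)^2 + 2*6371.0000*23170.111 + 23170.111^2)
d = 27284.6636 km

27284.6636 km


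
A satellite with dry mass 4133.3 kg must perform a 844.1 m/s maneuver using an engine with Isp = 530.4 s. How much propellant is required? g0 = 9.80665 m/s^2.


ve = Isp * g0 = 530.4 * 9.80665 = 5201.447160 m/s
mass ratio = exp(dv/ve) = exp(844.1/5201.447160) = 1.17619160
m_prop = m_dry * (mr - 1) = 4133.3 * (1.17619160 - 1)
m_prop = 728.2527 kg

728.2527 kg


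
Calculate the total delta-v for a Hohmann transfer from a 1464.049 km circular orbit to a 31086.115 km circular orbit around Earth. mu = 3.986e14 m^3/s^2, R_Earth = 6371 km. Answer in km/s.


r1 = 7835.0490 km = 7.835049e+06 m
r2 = 37457.1150 km = 3.7457115e+07 m
dv1 = sqrt(mu/r1)*(sqrt(2*r2/(r1+r2)) - 1) = 2040.5496 m/s
dv2 = sqrt(mu/r2)*(1 - sqrt(2*r1/(r1+r2))) = 1343.3489 m/s
total dv = |dv1| + |dv2| = 2040.5496 + 1343.3489 = 3383.8985 m/s = 3.3839 km/s

3.3839 km/s


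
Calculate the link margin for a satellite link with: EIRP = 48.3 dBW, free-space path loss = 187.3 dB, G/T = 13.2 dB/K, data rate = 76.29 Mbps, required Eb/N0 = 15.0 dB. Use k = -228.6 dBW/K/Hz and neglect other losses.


C/N0 = EIRP - FSPL + G/T - k = 48.3 - 187.3 + 13.2 - (-228.6)
C/N0 = 102.8000 dB-Hz
R_b = 76.29 Mbps = 7.629e+07 bps -> 10*log10(R_b) = 78.8247 dB-Hz
Eb/N0 = C/N0 - 10*log10(R_b) = 102.8000 - 78.8247 = 23.9753 dB
Margin = Eb/N0 - Eb/N0_req = 23.9753 - 15.0 = 8.9753 dB (link closes)

8.9753 dB


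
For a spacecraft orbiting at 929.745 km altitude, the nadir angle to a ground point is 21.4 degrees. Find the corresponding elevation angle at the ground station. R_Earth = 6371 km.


r = R_E + alt = 7300.7450 km
Law of sines in the satellite / Earth-center / ground-point triangle:
  sin(nadir)/R_E = sin(90 + el)/r  =>  cos(el) = (r/R_E)*sin(nadir)
cos(el) = (7300.7450 / 6371.0000) * sin(21.4 deg) = 0.4181247
el = arccos(0.4181247) = 65.2838 deg
(Earth-central angle = 90 - nadir - el = 3.3162 deg)

65.2838 degrees


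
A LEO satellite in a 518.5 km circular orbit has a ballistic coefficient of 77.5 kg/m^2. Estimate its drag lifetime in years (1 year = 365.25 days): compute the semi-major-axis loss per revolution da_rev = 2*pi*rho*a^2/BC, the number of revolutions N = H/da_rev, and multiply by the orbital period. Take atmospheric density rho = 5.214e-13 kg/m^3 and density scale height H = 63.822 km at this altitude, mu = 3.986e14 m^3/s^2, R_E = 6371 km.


a = R_E + alt = 6889.5000 km = 6.8895e+06 m
da_rev = 2*pi*rho*a^2/BC = 2*pi*5.214e-13*(6.8895e+06)^2/77.5 = 2.006433 m per revolution
N = H/da_rev = 63822.0000 m / 2.006433 m = 31808.6918 revolutions
P = 2*pi*sqrt(a^3/mu) = 5691.0549 s
lifetime = N*P = 31808.6918 * 5691.0549 = 1.8102501e+08 s = 2095.1969 days
years = 2095.1969 / 365.25 = 5.7363 years

5.7363 years


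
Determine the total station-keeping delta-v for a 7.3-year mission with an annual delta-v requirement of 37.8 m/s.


dV = rate * years = 37.8 * 7.3
dV = 275.9400 m/s

275.9400 m/s


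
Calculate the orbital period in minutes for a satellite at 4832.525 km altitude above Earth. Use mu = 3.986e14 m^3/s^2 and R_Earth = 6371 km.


r = 11203.5250 km = 1.1203525e+07 m
T = 2*pi*sqrt(r^3/mu) = 2*pi*sqrt(1.4062549e+21 / 3.986e14)
T = 11801.6642 s = 196.6944 min

196.6944 minutes


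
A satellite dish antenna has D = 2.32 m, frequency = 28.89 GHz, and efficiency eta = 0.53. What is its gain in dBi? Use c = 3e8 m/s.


lambda = c/f = 3e8 / 2.889e+10 = 0.01038422 m
G = eta*(pi*D/lambda)^2 = 0.53*(pi*2.32/0.01038422)^2
G = 261098.3691 (linear)
G = 10*log10(261098.3691) = 54.1680 dBi

54.1680 dBi


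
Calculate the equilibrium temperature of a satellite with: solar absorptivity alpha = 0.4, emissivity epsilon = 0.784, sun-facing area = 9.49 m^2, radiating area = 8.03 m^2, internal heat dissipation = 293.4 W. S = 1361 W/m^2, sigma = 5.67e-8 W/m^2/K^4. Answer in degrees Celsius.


Numerator = alpha*S*A_sun + Q_int = 0.4*1361*9.49 + 293.4 = 5459.7560 W
Denominator = eps*sigma*A_rad = 0.784*5.67e-8*8.03 = 3.5695598e-07 W/K^4
T^4 = 1.529532e+10 K^4
T = 351.6735 K = 78.5235 C

78.5235 degrees Celsius


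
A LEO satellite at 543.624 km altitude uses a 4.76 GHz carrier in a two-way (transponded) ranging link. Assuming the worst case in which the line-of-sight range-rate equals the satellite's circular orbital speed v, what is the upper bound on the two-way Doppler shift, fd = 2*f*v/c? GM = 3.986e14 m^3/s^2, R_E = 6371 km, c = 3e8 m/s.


r = 6.914624e+06 m
v = sqrt(mu/r) = 7592.4923 m/s (worst-case radial velocity)
f = 4.76 GHz = 4.76e+09 Hz
fd = 2*f*v/c = 2*4.76e+09*7592.4923/3.0e+08
fd = 240935.0903 Hz

240935.0903 Hz


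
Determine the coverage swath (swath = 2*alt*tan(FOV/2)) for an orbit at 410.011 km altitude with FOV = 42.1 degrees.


FOV = 42.1 deg = 0.7347836 rad
swath = 2 * alt * tan(FOV/2) = 2 * 410.011 * tan(0.3673918)
swath = 2 * 410.011 * 0.3848656
swath = 315.5983 km

315.5983 km


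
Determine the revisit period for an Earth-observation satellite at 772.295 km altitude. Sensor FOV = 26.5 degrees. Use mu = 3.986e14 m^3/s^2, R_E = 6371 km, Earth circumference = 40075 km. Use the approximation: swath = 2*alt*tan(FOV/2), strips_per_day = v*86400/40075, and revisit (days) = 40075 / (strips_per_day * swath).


swath = 2*772.295*tan(0.2312561) = 363.7027 km
v = sqrt(mu/r) = 7469.9785 m/s = 7.4700 km/s
strips/day = v*86400/40075 = 7.4700*86400/40075 = 16.1050
coverage/day = strips * swath = 16.1050 * 363.7027 = 5857.4158 km
revisit = 40075 / 5857.4158 = 6.8418 days

6.8418 days


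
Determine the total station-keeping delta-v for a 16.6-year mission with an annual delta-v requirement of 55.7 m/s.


dV = rate * years = 55.7 * 16.6
dV = 924.6200 m/s

924.6200 m/s


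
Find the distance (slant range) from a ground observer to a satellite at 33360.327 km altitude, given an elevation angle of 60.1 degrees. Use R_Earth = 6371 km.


h = 33360.327 km, el = 60.1 deg
d = -R_E*sin(el) + sqrt((R_E*sin(el))^2 + 2*R_E*h + h^2)
d = -6371.0000*sin(1.0489) + sqrt((6371.0000*0.8668967)^2 + 2*6371.0000*33360.327 + 33360.327^2)
d = 34081.1953 km

34081.1953 km


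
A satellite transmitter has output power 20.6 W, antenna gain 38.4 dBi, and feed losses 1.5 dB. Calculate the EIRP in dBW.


Pt = 20.6 W = 13.1387 dBW
EIRP = Pt_dBW + Gt - losses = 13.1387 + 38.4 - 1.5 = 50.0387 dBW

50.0387 dBW


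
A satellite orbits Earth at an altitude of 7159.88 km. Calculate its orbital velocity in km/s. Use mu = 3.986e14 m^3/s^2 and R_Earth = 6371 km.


r = R_E + alt = 6371.0 + 7159.88 = 13530.8800 km = 1.353088e+07 m
v = sqrt(mu/r) = sqrt(3.986e14 / 1.353088e+07) = 5427.5724 m/s = 5.4276 km/s

5.4276 km/s


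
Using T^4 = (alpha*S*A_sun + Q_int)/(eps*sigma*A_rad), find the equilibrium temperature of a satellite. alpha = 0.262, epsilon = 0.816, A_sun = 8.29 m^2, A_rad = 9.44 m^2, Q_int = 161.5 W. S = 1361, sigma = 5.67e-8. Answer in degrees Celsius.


Numerator = alpha*S*A_sun + Q_int = 0.262*1361*8.29 + 161.5 = 3117.5648 W
Denominator = eps*sigma*A_rad = 0.816*5.67e-8*9.44 = 4.3676237e-07 W/K^4
T^4 = 7.137897e+09 K^4
T = 290.6649 K = 17.5149 C

17.5149 degrees Celsius


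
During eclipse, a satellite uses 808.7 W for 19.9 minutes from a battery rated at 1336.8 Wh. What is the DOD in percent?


E_used = P * t / 60 = 808.7 * 19.9 / 60 = 268.2188 Wh
DOD = E_used / E_total * 100 = 268.2188 / 1336.8 * 100
DOD = 20.0642 %

20.0642 %


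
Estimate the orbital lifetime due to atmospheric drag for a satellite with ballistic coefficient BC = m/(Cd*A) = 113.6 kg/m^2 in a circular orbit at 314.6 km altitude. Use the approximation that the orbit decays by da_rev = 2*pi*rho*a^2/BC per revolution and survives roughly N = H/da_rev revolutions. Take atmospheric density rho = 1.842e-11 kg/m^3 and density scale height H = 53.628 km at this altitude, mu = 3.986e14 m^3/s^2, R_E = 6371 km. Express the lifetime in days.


a = R_E + alt = 6685.6000 km = 6.6856e+06 m
da_rev = 2*pi*rho*a^2/BC = 2*pi*1.842e-11*(6.6856e+06)^2/113.6 = 45.537789 m per revolution
N = H/da_rev = 53628.0000 m / 45.537789 m = 1177.6593 revolutions
P = 2*pi*sqrt(a^3/mu) = 5440.2869 s
lifetime = N*P = 1177.6593 * 5440.2869 = 6.4068044e+06 s = 74.1528 days

74.1528 days


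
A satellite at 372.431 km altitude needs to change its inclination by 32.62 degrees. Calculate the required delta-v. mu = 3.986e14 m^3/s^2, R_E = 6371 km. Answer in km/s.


r = 6743.4310 km = 6.743431e+06 m
V = sqrt(mu/r) = 7688.2622 m/s
di = 32.62 deg = 0.5693264 rad
dV = 2*V*sin(di/2) = 2*7688.2622*sin(0.2846632)
dV = 4318.2543 m/s = 4.3183 km/s

4.3183 km/s


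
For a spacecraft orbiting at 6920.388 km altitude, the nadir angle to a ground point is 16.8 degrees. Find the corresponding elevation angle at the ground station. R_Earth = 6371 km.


r = R_E + alt = 13291.3880 km
Law of sines in the satellite / Earth-center / ground-point triangle:
  sin(nadir)/R_E = sin(90 + el)/r  =>  cos(el) = (r/R_E)*sin(nadir)
cos(el) = (13291.3880 / 6371.0000) * sin(16.8 deg) = 0.6029876
el = arccos(0.6029876) = 52.9158 deg
(Earth-central angle = 90 - nadir - el = 20.2842 deg)

52.9158 degrees


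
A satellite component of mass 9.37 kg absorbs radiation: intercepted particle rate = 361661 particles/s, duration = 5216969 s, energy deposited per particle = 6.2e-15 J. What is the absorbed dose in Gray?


Total energy deposited = rate * time * E_per
  = 361661 * 5216969 * 6.2e-15 = 0.011698 J
Dose = E_total / mass = 0.011698 / 9.37
Dose = 0.001248453 Gy

0.0012 Gy


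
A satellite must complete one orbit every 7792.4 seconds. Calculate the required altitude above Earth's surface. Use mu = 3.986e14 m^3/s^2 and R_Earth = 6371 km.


T = 7792.4 s
r = (mu*T^2/(4*pi^2))^(1/3) = (3.986e14 * 7792.4^2 / (4*pi^2))^(1/3)
r = 8.4951948e+06 m = 8495.1948 km
alt = r - R_E = 8495.1948 - 6371 = 2124.1948 km

2124.1948 km


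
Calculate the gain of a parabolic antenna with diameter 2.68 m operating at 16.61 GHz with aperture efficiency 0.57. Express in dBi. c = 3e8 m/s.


lambda = c/f = 3e8 / 1.661e+10 = 0.01806141 m
G = eta*(pi*D/lambda)^2 = 0.57*(pi*2.68/0.01806141)^2
G = 123862.8146 (linear)
G = 10*log10(123862.8146) = 50.9294 dBi

50.9294 dBi


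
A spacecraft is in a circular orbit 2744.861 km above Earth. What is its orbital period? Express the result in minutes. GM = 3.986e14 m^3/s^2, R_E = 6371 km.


r = 9115.8610 km = 9.115861e+06 m
T = 2*pi*sqrt(r^3/mu) = 2*pi*sqrt(7.5751822e+20 / 3.986e14)
T = 8661.7922 s = 144.3632 min

144.3632 minutes


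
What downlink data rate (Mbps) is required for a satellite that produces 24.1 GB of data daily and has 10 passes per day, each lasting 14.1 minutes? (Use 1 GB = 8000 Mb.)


total contact time = 10 * 14.1 * 60 = 8460.0000 s
data = 24.1 GB = 192800.0000 Mb
rate = 192800.0000 / 8460.0000 = 22.7896 Mbps

22.7896 Mbps


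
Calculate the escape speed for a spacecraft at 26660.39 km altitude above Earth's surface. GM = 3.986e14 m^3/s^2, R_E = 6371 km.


r = 6371.0 + 26660.39 = 33031.3900 km = 3.303139e+07 m
v_esc = sqrt(2*mu/r) = sqrt(2*3.986e14 / 3.303139e+07)
v_esc = 4912.6997 m/s = 4.9127 km/s

4.9127 km/s


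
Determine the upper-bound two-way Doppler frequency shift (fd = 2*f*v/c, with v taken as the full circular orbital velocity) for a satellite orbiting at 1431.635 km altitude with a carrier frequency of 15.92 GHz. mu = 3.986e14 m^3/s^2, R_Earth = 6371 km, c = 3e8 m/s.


r = 7.802635e+06 m
v = sqrt(mu/r) = 7147.3986 m/s (worst-case radial velocity)
f = 15.92 GHz = 1.592e+10 Hz
fd = 2*f*v/c = 2*1.592e+10*7147.3986/3.0e+08
fd = 758577.2358 Hz

758577.2358 Hz


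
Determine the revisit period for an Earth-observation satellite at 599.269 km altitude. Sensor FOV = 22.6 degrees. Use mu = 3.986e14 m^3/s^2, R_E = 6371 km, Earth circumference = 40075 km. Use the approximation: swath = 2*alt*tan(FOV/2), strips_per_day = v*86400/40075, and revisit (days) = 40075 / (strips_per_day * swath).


swath = 2*599.269*tan(0.1972222) = 239.4915 km
v = sqrt(mu/r) = 7562.1255 m/s = 7.5621 km/s
strips/day = v*86400/40075 = 7.5621*86400/40075 = 16.3036
coverage/day = strips * swath = 16.3036 * 239.4915 = 3904.5792 km
revisit = 40075 / 3904.5792 = 10.2636 days

10.2636 days


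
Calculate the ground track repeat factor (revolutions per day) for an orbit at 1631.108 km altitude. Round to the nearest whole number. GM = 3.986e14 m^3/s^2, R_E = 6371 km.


r = 8.002108e+06 m
T = 2*pi*sqrt(r^3/mu) = 7123.9003 s = 118.7317 min
revs/day = 1440 / 118.7317 = 12.1282
Rounded: 12 revolutions per day

12 revolutions per day


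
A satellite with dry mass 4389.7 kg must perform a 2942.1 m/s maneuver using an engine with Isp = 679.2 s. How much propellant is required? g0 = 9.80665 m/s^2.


ve = Isp * g0 = 679.2 * 9.80665 = 6660.676680 m/s
mass ratio = exp(dv/ve) = exp(2942.1/6660.676680) = 1.55536754
m_prop = m_dry * (mr - 1) = 4389.7 * (1.55536754 - 1)
m_prop = 2437.8969 kg

2437.8969 kg


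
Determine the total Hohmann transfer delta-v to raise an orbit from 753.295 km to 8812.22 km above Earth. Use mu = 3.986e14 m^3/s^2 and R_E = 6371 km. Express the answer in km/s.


r1 = 7124.2950 km = 7.124295e+06 m
r2 = 15183.2200 km = 1.518322e+07 m
dv1 = sqrt(mu/r1)*(sqrt(2*r2/(r1+r2)) - 1) = 1247.1489 m/s
dv2 = sqrt(mu/r2)*(1 - sqrt(2*r1/(r1+r2))) = 1028.8001 m/s
total dv = |dv1| + |dv2| = 1247.1489 + 1028.8001 = 2275.9490 m/s = 2.2759 km/s

2.2759 km/s


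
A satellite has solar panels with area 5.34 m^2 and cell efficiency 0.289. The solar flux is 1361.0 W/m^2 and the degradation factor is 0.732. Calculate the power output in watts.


P = area * eta * S * degradation
P = 5.34 * 0.289 * 1361.0 * 0.732
P = 1537.4759 W

1537.4759 W


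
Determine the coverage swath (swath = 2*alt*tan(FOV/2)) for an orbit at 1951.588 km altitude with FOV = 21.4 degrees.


FOV = 21.4 deg = 0.3735005 rad
swath = 2 * alt * tan(FOV/2) = 2 * 1951.588 * tan(0.1867502)
swath = 2 * 1951.588 * 0.188952
swath = 737.5128 km

737.5128 km


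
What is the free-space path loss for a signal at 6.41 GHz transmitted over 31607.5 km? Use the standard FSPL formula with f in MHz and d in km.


f = 6.41 GHz = 6410.0000 MHz
d = 31607.5 km
FSPL = 32.44 + 20*log10(6410.0000) + 20*log10(31607.5)
FSPL = 32.44 + 76.1372 + 89.9958
FSPL = 198.5730 dB

198.5730 dB


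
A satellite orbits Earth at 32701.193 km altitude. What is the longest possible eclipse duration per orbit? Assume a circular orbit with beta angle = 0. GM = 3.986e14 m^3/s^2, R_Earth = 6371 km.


r = 39072.1930 km
T = 1281.0369 min
Eclipse fraction = arcsin(R_E/r)/pi = arcsin(6371.0000/39072.1930)/pi
= arcsin(0.1630571)/pi = 0.05213549
Eclipse duration = 0.05213549 * 1281.0369 = 66.7875 min

66.7875 minutes


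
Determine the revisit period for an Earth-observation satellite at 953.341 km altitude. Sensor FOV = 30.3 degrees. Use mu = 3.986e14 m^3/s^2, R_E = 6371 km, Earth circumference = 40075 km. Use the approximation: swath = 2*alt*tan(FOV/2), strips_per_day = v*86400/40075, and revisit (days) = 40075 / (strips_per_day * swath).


swath = 2*953.341*tan(0.2644174) = 516.2477 km
v = sqrt(mu/r) = 7377.0779 m/s = 7.3771 km/s
strips/day = v*86400/40075 = 7.3771*86400/40075 = 15.9047
coverage/day = strips * swath = 15.9047 * 516.2477 = 8210.7484 km
revisit = 40075 / 8210.7484 = 4.8808 days

4.8808 days


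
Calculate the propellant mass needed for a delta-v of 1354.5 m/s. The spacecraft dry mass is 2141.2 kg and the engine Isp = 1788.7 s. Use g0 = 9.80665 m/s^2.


ve = Isp * g0 = 1788.7 * 9.80665 = 17541.154855 m/s
mass ratio = exp(dv/ve) = exp(1354.5/17541.154855) = 1.08027799
m_prop = m_dry * (mr - 1) = 2141.2 * (1.08027799 - 1)
m_prop = 171.8912 kg

171.8912 kg


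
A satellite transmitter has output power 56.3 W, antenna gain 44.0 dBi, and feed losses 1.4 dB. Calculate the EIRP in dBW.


Pt = 56.3 W = 17.5051 dBW
EIRP = Pt_dBW + Gt - losses = 17.5051 + 44.0 - 1.4 = 60.1051 dBW

60.1051 dBW


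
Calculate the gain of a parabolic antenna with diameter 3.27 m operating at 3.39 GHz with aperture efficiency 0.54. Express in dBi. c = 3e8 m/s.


lambda = c/f = 3e8 / 3.39e+09 = 0.08849558 m
G = eta*(pi*D/lambda)^2 = 0.54*(pi*3.27/0.08849558)^2
G = 7276.8915 (linear)
G = 10*log10(7276.8915) = 38.6195 dBi

38.6195 dBi


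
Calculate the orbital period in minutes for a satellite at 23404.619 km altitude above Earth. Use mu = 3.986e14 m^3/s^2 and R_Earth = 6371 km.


r = 29775.6190 km = 2.9775619e+07 m
T = 2*pi*sqrt(r^3/mu) = 2*pi*sqrt(2.6398691e+22 / 3.986e14)
T = 51133.1349 s = 852.2189 min

852.2189 minutes


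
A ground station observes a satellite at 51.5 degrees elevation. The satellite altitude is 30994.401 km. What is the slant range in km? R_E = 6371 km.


h = 30994.401 km, el = 51.5 deg
d = -R_E*sin(el) + sqrt((R_E*sin(el))^2 + 2*R_E*h + h^2)
d = -6371.0000*sin(0.8988446) + sqrt((6371.0000*0.7826082)^2 + 2*6371.0000*30994.401 + 30994.401^2)
d = 32168.3264 km

32168.3264 km


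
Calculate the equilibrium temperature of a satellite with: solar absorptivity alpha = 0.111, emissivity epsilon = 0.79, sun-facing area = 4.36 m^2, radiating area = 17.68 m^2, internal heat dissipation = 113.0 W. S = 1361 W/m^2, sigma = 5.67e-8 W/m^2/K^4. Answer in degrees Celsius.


Numerator = alpha*S*A_sun + Q_int = 0.111*1361*4.36 + 113.0 = 771.6696 W
Denominator = eps*sigma*A_rad = 0.79*5.67e-8*17.68 = 7.9194024e-07 W/K^4
T^4 = 9.7440378e+08 K^4
T = 176.6789 K = -96.4711 C

-96.4711 degrees Celsius


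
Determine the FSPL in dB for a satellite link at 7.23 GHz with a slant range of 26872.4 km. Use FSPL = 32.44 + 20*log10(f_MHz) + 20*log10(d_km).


f = 7.23 GHz = 7230.0000 MHz
d = 26872.4 km
FSPL = 32.44 + 20*log10(7230.0000) + 20*log10(26872.4)
FSPL = 32.44 + 77.1828 + 88.5861
FSPL = 198.2089 dB

198.2089 dB


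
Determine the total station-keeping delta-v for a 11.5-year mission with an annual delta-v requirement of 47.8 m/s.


dV = rate * years = 47.8 * 11.5
dV = 549.7000 m/s

549.7000 m/s


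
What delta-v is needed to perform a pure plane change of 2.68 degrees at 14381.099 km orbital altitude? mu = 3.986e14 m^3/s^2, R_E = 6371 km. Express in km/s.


r = 20752.0990 km = 2.0752099e+07 m
V = sqrt(mu/r) = 4382.6585 m/s
di = 2.68 deg = 0.04677482 rad
dV = 2*V*sin(di/2) = 2*4382.6585*sin(0.02338741)
dV = 204.9794 m/s = 0.2049794 km/s

0.2050 km/s


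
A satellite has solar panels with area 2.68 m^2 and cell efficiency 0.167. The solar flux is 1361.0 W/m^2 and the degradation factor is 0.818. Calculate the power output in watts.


P = area * eta * S * degradation
P = 2.68 * 0.167 * 1361.0 * 0.818
P = 498.2677 W

498.2677 W


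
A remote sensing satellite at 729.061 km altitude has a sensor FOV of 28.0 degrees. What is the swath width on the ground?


FOV = 28.0 deg = 0.4886922 rad
swath = 2 * alt * tan(FOV/2) = 2 * 729.061 * tan(0.2443461)
swath = 2 * 729.061 * 0.249328
swath = 363.5506 km

363.5506 km


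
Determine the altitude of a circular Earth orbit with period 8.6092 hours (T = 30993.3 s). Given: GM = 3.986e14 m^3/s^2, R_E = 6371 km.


T = 30993.3 s
r = (mu*T^2/(4*pi^2))^(1/3) = (3.986e14 * 30993.3^2 / (4*pi^2))^(1/3)
r = 2.1325754e+07 m = 21325.7542 km
alt = r - R_E = 21325.7542 - 6371 = 14954.7542 km

14954.7542 km


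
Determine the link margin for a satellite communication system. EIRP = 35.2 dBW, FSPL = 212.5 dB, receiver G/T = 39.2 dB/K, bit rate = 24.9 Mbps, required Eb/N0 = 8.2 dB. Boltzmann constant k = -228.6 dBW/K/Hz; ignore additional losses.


C/N0 = EIRP - FSPL + G/T - k = 35.2 - 212.5 + 39.2 - (-228.6)
C/N0 = 90.5000 dB-Hz
R_b = 24.9 Mbps = 2.49e+07 bps -> 10*log10(R_b) = 73.9620 dB-Hz
Eb/N0 = C/N0 - 10*log10(R_b) = 90.5000 - 73.9620 = 16.5380 dB
Margin = Eb/N0 - Eb/N0_req = 16.5380 - 8.2 = 8.3380 dB (link closes)

8.3380 dB


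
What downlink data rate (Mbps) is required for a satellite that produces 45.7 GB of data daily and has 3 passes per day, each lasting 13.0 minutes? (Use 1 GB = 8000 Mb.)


total contact time = 3 * 13.0 * 60 = 2340.0000 s
data = 45.7 GB = 365600.0000 Mb
rate = 365600.0000 / 2340.0000 = 156.2393 Mbps

156.2393 Mbps


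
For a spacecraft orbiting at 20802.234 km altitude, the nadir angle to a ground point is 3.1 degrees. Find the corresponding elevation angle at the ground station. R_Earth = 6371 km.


r = R_E + alt = 27173.2340 km
Law of sines in the satellite / Earth-center / ground-point triangle:
  sin(nadir)/R_E = sin(90 + el)/r  =>  cos(el) = (r/R_E)*sin(nadir)
cos(el) = (27173.2340 / 6371.0000) * sin(3.1 deg) = 0.2306539
el = arccos(0.2306539) = 76.6644 deg
(Earth-central angle = 90 - nadir - el = 10.2356 deg)

76.6644 degrees


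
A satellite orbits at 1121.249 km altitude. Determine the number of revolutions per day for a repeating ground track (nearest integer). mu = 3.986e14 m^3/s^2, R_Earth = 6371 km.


r = 7.492249e+06 m
T = 2*pi*sqrt(r^3/mu) = 6454.0084 s = 107.5668 min
revs/day = 1440 / 107.5668 = 13.3870
Rounded: 13 revolutions per day

13 revolutions per day


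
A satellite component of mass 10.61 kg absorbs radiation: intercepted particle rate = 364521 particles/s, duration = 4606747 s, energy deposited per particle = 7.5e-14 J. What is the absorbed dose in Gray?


Total energy deposited = rate * time * E_per
  = 364521 * 4606747 * 7.5e-14 = 0.1259442 J
Dose = E_total / mass = 0.1259442 / 10.61
Dose = 0.01187033 Gy

0.0119 Gy


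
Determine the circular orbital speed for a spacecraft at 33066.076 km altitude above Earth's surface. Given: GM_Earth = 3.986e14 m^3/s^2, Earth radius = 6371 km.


r = R_E + alt = 6371.0 + 33066.076 = 39437.0760 km = 3.9437076e+07 m
v = sqrt(mu/r) = sqrt(3.986e14 / 3.9437076e+07) = 3179.1886 m/s = 3.1792 km/s

3.1792 km/s


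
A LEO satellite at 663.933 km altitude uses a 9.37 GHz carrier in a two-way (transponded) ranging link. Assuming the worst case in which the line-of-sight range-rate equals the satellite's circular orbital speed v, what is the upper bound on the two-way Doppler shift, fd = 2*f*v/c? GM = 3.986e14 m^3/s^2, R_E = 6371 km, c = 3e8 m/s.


r = 7.034933e+06 m
v = sqrt(mu/r) = 7527.2903 m/s (worst-case radial velocity)
f = 9.37 GHz = 9.37e+09 Hz
fd = 2*f*v/c = 2*9.37e+09*7527.2903/3.0e+08
fd = 470204.7329 Hz

470204.7329 Hz


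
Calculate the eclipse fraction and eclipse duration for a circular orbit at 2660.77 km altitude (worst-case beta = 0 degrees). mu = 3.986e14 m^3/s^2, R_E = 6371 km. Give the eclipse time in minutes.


r = 9031.7700 km
T = 142.3703 min
Eclipse fraction = arcsin(R_E/r)/pi = arcsin(6371.0000/9031.7700)/pi
= arcsin(0.7053988)/pi = 0.2492321
Eclipse duration = 0.2492321 * 142.3703 = 35.4832 min

35.4832 minutes


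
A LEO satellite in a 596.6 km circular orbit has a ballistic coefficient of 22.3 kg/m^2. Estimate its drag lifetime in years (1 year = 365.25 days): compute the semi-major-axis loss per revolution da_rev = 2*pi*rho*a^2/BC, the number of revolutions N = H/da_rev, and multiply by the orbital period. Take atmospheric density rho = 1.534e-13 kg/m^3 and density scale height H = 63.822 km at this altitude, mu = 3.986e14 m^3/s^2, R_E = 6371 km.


a = R_E + alt = 6967.6000 km = 6.9676e+06 m
da_rev = 2*pi*rho*a^2/BC = 2*pi*1.534e-13*(6.9676e+06)^2/22.3 = 2.098296 m per revolution
N = H/da_rev = 63822.0000 m / 2.098296 m = 30416.1067 revolutions
P = 2*pi*sqrt(a^3/mu) = 5788.1001 s
lifetime = N*P = 30416.1067 * 5788.1001 = 1.7605147e+08 s = 2037.6328 days
years = 2037.6328 / 365.25 = 5.5787 years

5.5787 years


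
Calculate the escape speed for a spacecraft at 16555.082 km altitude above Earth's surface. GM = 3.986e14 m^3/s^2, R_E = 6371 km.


r = 6371.0 + 16555.082 = 22926.0820 km = 2.2926082e+07 m
v_esc = sqrt(2*mu/r) = sqrt(2*3.986e14 / 2.2926082e+07)
v_esc = 5896.8316 m/s = 5.8968 km/s

5.8968 km/s


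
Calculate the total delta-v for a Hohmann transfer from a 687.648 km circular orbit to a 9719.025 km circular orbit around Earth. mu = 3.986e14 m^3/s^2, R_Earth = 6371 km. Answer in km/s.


r1 = 7058.6480 km = 7.058648e+06 m
r2 = 16090.0250 km = 1.6090025e+07 m
dv1 = sqrt(mu/r1)*(sqrt(2*r2/(r1+r2)) - 1) = 1345.4563 m/s
dv2 = sqrt(mu/r2)*(1 - sqrt(2*r1/(r1+r2))) = 1090.3628 m/s
total dv = |dv1| + |dv2| = 1345.4563 + 1090.3628 = 2435.8191 m/s = 2.4358 km/s

2.4358 km/s


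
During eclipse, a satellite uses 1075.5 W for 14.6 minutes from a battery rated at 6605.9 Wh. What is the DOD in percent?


E_used = P * t / 60 = 1075.5 * 14.6 / 60 = 261.7050 Wh
DOD = E_used / E_total * 100 = 261.7050 / 6605.9 * 100
DOD = 3.9617 %

3.9617 %


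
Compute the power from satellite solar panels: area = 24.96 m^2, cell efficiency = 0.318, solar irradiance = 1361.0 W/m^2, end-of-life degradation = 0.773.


P = area * eta * S * degradation
P = 24.96 * 0.318 * 1361.0 * 0.773
P = 8350.4392 W

8350.4392 W


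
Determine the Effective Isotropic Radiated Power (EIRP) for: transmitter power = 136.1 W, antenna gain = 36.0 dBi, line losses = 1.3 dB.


Pt = 136.1 W = 21.3386 dBW
EIRP = Pt_dBW + Gt - losses = 21.3386 + 36.0 - 1.3 = 56.0386 dBW

56.0386 dBW


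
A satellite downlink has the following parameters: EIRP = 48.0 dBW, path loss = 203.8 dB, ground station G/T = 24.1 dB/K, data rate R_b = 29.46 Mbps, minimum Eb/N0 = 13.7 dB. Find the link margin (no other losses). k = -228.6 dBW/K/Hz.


C/N0 = EIRP - FSPL + G/T - k = 48.0 - 203.8 + 24.1 - (-228.6)
C/N0 = 96.9000 dB-Hz
R_b = 29.46 Mbps = 2.946e+07 bps -> 10*log10(R_b) = 74.6923 dB-Hz
Eb/N0 = C/N0 - 10*log10(R_b) = 96.9000 - 74.6923 = 22.2077 dB
Margin = Eb/N0 - Eb/N0_req = 22.2077 - 13.7 = 8.5077 dB (link closes)

8.5077 dB


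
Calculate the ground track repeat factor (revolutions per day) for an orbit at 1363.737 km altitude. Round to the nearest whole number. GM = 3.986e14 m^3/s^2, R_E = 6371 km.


r = 7.734737e+06 m
T = 2*pi*sqrt(r^3/mu) = 6769.8578 s = 112.8310 min
revs/day = 1440 / 112.8310 = 12.7625
Rounded: 13 revolutions per day

13 revolutions per day


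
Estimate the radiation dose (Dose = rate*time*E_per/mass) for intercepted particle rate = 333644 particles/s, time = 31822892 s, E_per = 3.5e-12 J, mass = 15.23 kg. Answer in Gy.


Total energy deposited = rate * time * E_per
  = 333644 * 31822892 * 3.5e-12 = 37.1613 J
Dose = E_total / mass = 37.1613 / 15.23
Dose = 2.4400 Gy

2.4400 Gy


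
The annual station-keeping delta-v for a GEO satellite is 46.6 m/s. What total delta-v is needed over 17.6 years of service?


dV = rate * years = 46.6 * 17.6
dV = 820.1600 m/s

820.1600 m/s


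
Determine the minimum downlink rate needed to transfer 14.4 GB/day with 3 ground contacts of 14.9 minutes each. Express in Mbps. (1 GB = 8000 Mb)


total contact time = 3 * 14.9 * 60 = 2682.0000 s
data = 14.4 GB = 115200.0000 Mb
rate = 115200.0000 / 2682.0000 = 42.9530 Mbps

42.9530 Mbps


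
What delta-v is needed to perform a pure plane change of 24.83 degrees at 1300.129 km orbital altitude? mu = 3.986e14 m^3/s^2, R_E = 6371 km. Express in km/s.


r = 7671.1290 km = 7.671129e+06 m
V = sqrt(mu/r) = 7208.4021 m/s
di = 24.83 deg = 0.4333653 rad
dV = 2*V*sin(di/2) = 2*7208.4021*sin(0.2166826)
dV = 3099.4833 m/s = 3.0995 km/s

3.0995 km/s


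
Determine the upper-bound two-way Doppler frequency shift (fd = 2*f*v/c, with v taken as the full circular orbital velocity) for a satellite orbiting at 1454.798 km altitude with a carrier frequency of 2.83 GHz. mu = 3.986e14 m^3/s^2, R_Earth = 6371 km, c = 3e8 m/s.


r = 7.825798e+06 m
v = sqrt(mu/r) = 7136.8132 m/s (worst-case radial velocity)
f = 2.83 GHz = 2.83e+09 Hz
fd = 2*f*v/c = 2*2.83e+09*7136.8132/3.0e+08
fd = 134647.8759 Hz

134647.8759 Hz


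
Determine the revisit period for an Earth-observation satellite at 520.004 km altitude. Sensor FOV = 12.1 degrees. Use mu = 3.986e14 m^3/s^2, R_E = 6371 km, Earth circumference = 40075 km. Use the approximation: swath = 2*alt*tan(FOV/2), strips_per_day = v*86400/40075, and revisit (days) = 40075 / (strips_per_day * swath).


swath = 2*520.004*tan(0.1055924) = 110.2269 km
v = sqrt(mu/r) = 7605.4934 m/s = 7.6055 km/s
strips/day = v*86400/40075 = 7.6055*86400/40075 = 16.3971
coverage/day = strips * swath = 16.3971 * 110.2269 = 1807.4044 km
revisit = 40075 / 1807.4044 = 22.1727 days

22.1727 days


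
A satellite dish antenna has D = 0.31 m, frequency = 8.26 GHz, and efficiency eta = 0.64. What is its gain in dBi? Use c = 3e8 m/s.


lambda = c/f = 3e8 / 8.26e+09 = 0.03631961 m
G = eta*(pi*D/lambda)^2 = 0.64*(pi*0.31/0.03631961)^2
G = 460.1725 (linear)
G = 10*log10(460.1725) = 26.6292 dBi

26.6292 dBi


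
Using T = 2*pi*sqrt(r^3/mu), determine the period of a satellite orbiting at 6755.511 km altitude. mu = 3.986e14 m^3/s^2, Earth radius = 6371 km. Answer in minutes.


r = 13126.5110 km = 1.3126511e+07 m
T = 2*pi*sqrt(r^3/mu) = 2*pi*sqrt(2.2617673e+21 / 3.986e14)
T = 14967.0146 s = 249.4502 min

249.4502 minutes


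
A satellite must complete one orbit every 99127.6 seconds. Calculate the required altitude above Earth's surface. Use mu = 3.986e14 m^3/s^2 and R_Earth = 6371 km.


T = 99127.6 s
r = (mu*T^2/(4*pi^2))^(1/3) = (3.986e14 * 99127.6^2 / (4*pi^2))^(1/3)
r = 4.6293738e+07 m = 46293.7377 km
alt = r - R_E = 46293.7377 - 6371 = 39922.7377 km

39922.7377 km


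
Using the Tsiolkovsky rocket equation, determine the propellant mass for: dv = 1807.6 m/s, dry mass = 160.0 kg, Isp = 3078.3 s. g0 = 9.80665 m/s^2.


ve = Isp * g0 = 3078.3 * 9.80665 = 30187.810695 m/s
mass ratio = exp(dv/ve) = exp(1807.6/30187.810695) = 1.06170751
m_prop = m_dry * (mr - 1) = 160.0 * (1.06170751 - 1)
m_prop = 9.8732 kg

9.8732 kg


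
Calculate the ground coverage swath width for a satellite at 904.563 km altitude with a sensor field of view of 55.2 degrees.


FOV = 55.2 deg = 0.9634217 rad
swath = 2 * alt * tan(FOV/2) = 2 * 904.563 * tan(0.4817109)
swath = 2 * 904.563 * 0.5227874
swath = 945.7882 km

945.7882 km


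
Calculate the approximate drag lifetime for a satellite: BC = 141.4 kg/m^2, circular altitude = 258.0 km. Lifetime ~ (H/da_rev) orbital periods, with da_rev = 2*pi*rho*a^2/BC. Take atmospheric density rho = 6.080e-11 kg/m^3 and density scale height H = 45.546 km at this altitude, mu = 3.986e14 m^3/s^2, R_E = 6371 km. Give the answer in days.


a = R_E + alt = 6629.0000 km = 6.629e+06 m
da_rev = 2*pi*rho*a^2/BC = 2*pi*6.080e-11*(6.629e+06)^2/141.4 = 118.721692 m per revolution
N = H/da_rev = 45546.0000 m / 118.721692 m = 383.6367 revolutions
P = 2*pi*sqrt(a^3/mu) = 5371.3475 s
lifetime = N*P = 383.6367 * 5371.3475 = 2.0606461e+06 s = 23.8501 days

23.8501 days


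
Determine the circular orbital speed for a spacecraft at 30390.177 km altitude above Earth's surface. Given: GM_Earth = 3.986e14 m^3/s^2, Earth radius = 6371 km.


r = R_E + alt = 6371.0 + 30390.177 = 36761.1770 km = 3.6761177e+07 m
v = sqrt(mu/r) = sqrt(3.986e14 / 3.6761177e+07) = 3292.8651 m/s = 3.2929 km/s

3.2929 km/s


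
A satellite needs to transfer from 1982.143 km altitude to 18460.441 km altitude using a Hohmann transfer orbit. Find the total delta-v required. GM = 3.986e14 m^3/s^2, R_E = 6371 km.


r1 = 8353.1430 km = 8.353143e+06 m
r2 = 24831.4410 km = 2.4831441e+07 m
dv1 = sqrt(mu/r1)*(sqrt(2*r2/(r1+r2)) - 1) = 1542.8136 m/s
dv2 = sqrt(mu/r2)*(1 - sqrt(2*r1/(r1+r2))) = 1163.7683 m/s
total dv = |dv1| + |dv2| = 1542.8136 + 1163.7683 = 2706.5819 m/s = 2.7066 km/s

2.7066 km/s


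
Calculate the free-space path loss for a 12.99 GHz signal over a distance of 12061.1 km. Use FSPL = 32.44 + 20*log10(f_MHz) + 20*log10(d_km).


f = 12.99 GHz = 12990.0000 MHz
d = 12061.1 km
FSPL = 32.44 + 20*log10(12990.0000) + 20*log10(12061.1)
FSPL = 32.44 + 82.2722 + 81.6277
FSPL = 196.3399 dB

196.3399 dB


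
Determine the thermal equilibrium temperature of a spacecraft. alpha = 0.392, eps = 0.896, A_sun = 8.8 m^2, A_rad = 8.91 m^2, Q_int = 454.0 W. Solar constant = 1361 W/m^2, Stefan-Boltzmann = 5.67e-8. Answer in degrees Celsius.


Numerator = alpha*S*A_sun + Q_int = 0.392*1361*8.8 + 454.0 = 5148.9056 W
Denominator = eps*sigma*A_rad = 0.896*5.67e-8*8.91 = 4.5265651e-07 W/K^4
T^4 = 1.1374863e+10 K^4
T = 326.5777 K = 53.4277 C

53.4277 degrees Celsius


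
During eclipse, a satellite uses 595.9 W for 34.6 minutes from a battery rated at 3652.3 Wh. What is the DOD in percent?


E_used = P * t / 60 = 595.9 * 34.6 / 60 = 343.6357 Wh
DOD = E_used / E_total * 100 = 343.6357 / 3652.3 * 100
DOD = 9.4087 %

9.4087 %


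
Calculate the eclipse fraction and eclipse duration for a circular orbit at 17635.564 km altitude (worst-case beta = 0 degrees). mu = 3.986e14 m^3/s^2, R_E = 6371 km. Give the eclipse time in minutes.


r = 24006.5640 km
T = 616.9571 min
Eclipse fraction = arcsin(R_E/r)/pi = arcsin(6371.0000/24006.5640)/pi
= arcsin(0.2653858)/pi = 0.08549931
Eclipse duration = 0.08549931 * 616.9571 = 52.7494 min

52.7494 minutes


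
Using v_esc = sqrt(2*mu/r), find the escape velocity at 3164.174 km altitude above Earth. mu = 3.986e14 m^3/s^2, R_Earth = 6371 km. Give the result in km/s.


r = 6371.0 + 3164.174 = 9535.1740 km = 9.535174e+06 m
v_esc = sqrt(2*mu/r) = sqrt(2*3.986e14 / 9.535174e+06)
v_esc = 9143.6445 m/s = 9.1436 km/s

9.1436 km/s


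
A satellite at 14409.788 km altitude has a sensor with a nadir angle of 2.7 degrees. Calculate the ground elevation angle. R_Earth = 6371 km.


r = R_E + alt = 20780.7880 km
Law of sines in the satellite / Earth-center / ground-point triangle:
  sin(nadir)/R_E = sin(90 + el)/r  =>  cos(el) = (r/R_E)*sin(nadir)
cos(el) = (20780.7880 / 6371.0000) * sin(2.7 deg) = 0.1536508
el = arccos(0.1536508) = 81.1614 deg
(Earth-central angle = 90 - nadir - el = 6.1386 deg)

81.1614 degrees


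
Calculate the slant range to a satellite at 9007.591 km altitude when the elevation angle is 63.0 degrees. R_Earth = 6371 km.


h = 9007.591 km, el = 63.0 deg
d = -R_E*sin(el) + sqrt((R_E*sin(el))^2 + 2*R_E*h + h^2)
d = -6371.0000*sin(1.0996) + sqrt((6371.0000*0.8910065)^2 + 2*6371.0000*9007.591 + 9007.591^2)
d = 9427.5438 km

9427.5438 km


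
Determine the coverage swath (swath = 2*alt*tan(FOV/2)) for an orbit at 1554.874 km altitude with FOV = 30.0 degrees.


FOV = 30.0 deg = 0.5235988 rad
swath = 2 * alt * tan(FOV/2) = 2 * 1554.874 * tan(0.2617994)
swath = 2 * 1554.874 * 0.2679492
swath = 833.2545 km

833.2545 km


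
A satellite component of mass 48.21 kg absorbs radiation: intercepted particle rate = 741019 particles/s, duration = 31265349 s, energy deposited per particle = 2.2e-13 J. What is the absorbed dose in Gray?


Total energy deposited = rate * time * E_per
  = 741019 * 31265349 * 2.2e-13 = 5.0970 J
Dose = E_total / mass = 5.0970 / 48.21
Dose = 0.1057251 Gy

0.1057 Gy


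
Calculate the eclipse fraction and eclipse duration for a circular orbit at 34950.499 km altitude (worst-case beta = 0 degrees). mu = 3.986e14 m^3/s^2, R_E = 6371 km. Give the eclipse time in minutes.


r = 41321.4990 km
T = 1393.2340 min
Eclipse fraction = arcsin(R_E/r)/pi = arcsin(6371.0000/41321.4990)/pi
= arcsin(0.1541812)/pi = 0.04927397
Eclipse duration = 0.04927397 * 1393.2340 = 68.6502 min

68.6502 minutes


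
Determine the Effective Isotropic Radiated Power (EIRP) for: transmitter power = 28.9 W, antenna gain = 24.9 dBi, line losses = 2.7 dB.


Pt = 28.9 W = 14.6090 dBW
EIRP = Pt_dBW + Gt - losses = 14.6090 + 24.9 - 2.7 = 36.8090 dBW

36.8090 dBW


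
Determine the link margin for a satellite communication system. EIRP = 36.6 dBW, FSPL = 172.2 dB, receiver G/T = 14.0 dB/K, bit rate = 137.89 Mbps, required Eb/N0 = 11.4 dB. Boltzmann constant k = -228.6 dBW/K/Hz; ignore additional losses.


C/N0 = EIRP - FSPL + G/T - k = 36.6 - 172.2 + 14.0 - (-228.6)
C/N0 = 107.0000 dB-Hz
R_b = 137.89 Mbps = 1.3789e+08 bps -> 10*log10(R_b) = 81.3953 dB-Hz
Eb/N0 = C/N0 - 10*log10(R_b) = 107.0000 - 81.3953 = 25.6047 dB
Margin = Eb/N0 - Eb/N0_req = 25.6047 - 11.4 = 14.2047 dB (link closes)

14.2047 dB


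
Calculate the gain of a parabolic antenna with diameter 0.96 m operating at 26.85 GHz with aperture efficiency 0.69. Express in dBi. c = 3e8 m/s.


lambda = c/f = 3e8 / 2.685e+10 = 0.01117318 m
G = eta*(pi*D/lambda)^2 = 0.69*(pi*0.96/0.01117318)^2
G = 50273.2976 (linear)
G = 10*log10(50273.2976) = 47.0134 dBi

47.0134 dBi


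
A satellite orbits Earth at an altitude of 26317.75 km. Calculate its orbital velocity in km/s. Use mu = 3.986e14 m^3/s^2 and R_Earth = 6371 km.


r = R_E + alt = 6371.0 + 26317.75 = 32688.7500 km = 3.268875e+07 m
v = sqrt(mu/r) = sqrt(3.986e14 / 3.268875e+07) = 3491.9618 m/s = 3.4920 km/s

3.4920 km/s


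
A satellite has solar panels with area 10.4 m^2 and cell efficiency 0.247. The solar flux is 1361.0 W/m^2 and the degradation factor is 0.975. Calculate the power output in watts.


P = area * eta * S * degradation
P = 10.4 * 0.247 * 1361.0 * 0.975
P = 3408.7334 W

3408.7334 W


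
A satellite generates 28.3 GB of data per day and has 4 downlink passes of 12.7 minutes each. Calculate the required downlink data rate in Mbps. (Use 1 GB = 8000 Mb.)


total contact time = 4 * 12.7 * 60 = 3048.0000 s
data = 28.3 GB = 226400.0000 Mb
rate = 226400.0000 / 3048.0000 = 74.2782 Mbps

74.2782 Mbps


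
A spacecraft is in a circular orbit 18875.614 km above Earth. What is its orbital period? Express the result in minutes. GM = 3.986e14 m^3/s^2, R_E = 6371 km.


r = 25246.6140 km = 2.5246614e+07 m
T = 2*pi*sqrt(r^3/mu) = 2*pi*sqrt(1.6091978e+22 / 3.986e14)
T = 39922.3347 s = 665.3722 min

665.3722 minutes


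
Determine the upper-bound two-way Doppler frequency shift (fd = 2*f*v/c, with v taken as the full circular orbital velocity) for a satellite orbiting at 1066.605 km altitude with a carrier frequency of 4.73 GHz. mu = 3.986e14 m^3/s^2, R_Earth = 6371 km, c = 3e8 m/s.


r = 7.437605e+06 m
v = sqrt(mu/r) = 7320.6913 m/s (worst-case radial velocity)
f = 4.73 GHz = 4.73e+09 Hz
fd = 2*f*v/c = 2*4.73e+09*7320.6913/3.0e+08
fd = 230845.7981 Hz

230845.7981 Hz


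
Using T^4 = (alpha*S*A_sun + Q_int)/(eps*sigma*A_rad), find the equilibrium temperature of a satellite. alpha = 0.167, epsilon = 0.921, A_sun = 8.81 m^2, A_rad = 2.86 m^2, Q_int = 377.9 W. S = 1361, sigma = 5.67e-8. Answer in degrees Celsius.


Numerator = alpha*S*A_sun + Q_int = 0.167*1361*8.81 + 377.9 = 2380.2985 W
Denominator = eps*sigma*A_rad = 0.921*5.67e-8*2.86 = 1.493512e-07 W/K^4
T^4 = 1.5937592e+10 K^4
T = 355.3086 K = 82.1586 C

82.1586 degrees Celsius


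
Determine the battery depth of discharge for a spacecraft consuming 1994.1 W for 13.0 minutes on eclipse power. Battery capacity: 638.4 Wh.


E_used = P * t / 60 = 1994.1 * 13.0 / 60 = 432.0550 Wh
DOD = E_used / E_total * 100 = 432.0550 / 638.4 * 100
DOD = 67.6778 %

67.6778 %


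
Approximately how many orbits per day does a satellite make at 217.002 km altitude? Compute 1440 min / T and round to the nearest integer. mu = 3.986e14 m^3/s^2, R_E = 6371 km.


r = 6.588002e+06 m
T = 2*pi*sqrt(r^3/mu) = 5321.5948 s = 88.6932 min
revs/day = 1440 / 88.6932 = 16.2357
Rounded: 16 revolutions per day

16 revolutions per day


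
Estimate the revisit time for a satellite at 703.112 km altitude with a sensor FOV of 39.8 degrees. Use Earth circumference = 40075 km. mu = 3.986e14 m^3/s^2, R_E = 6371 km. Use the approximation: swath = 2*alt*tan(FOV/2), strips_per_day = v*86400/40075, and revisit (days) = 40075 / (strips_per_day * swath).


swath = 2*703.112*tan(0.3473205) = 509.0460 km
v = sqrt(mu/r) = 7506.4169 m/s = 7.5064 km/s
strips/day = v*86400/40075 = 7.5064*86400/40075 = 16.1835
coverage/day = strips * swath = 16.1835 * 509.0460 = 8238.1540 km
revisit = 40075 / 8238.1540 = 4.8646 days

4.8646 days


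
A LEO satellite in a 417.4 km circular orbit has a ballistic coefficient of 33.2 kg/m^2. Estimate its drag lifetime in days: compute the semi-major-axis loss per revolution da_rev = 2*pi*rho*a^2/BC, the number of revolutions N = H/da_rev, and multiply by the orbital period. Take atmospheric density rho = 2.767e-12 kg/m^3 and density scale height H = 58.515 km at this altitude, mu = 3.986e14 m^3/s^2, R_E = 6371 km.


a = R_E + alt = 6788.4000 km = 6.7884e+06 m
da_rev = 2*pi*rho*a^2/BC = 2*pi*2.767e-12*(6.7884e+06)^2/33.2 = 24.131582 m per revolution
N = H/da_rev = 58515.0000 m / 24.131582 m = 2424.8307 revolutions
P = 2*pi*sqrt(a^3/mu) = 5566.2455 s
lifetime = N*P = 2424.8307 * 5566.2455 = 1.3497203e+07 s = 156.2176 days

156.2176 days
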